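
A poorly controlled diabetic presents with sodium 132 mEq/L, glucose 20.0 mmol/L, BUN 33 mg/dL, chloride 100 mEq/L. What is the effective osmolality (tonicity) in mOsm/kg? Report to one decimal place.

284.0 mOsm/kg

Effective osmolality excludes urea (freely permeant across cell membranes):
2·Na + glucose
= 2·132 + 20
= 264 + 20
= 284 mOsm/kg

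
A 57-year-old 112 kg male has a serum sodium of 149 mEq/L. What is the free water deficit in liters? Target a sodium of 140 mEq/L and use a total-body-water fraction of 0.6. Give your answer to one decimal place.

TBW = 0.6 · 112 = 67.2 L
Free water deficit = TBW · (Na/140 − 1)
= 67.2 · (149/140 − 1)
= 67.2 · 0.0643
= 4.32 L

4.3 L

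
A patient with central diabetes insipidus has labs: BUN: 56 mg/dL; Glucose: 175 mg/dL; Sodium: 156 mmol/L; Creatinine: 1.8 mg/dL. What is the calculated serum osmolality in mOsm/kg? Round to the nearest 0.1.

Calculated osmolality = 2·Na + glucose/18 + BUN/2.8
= 2·156 + 175/18 + 56/2.8
= 312 + 9.72 + 20
= 341.72 mOsm/kg

341.7 mOsm/kg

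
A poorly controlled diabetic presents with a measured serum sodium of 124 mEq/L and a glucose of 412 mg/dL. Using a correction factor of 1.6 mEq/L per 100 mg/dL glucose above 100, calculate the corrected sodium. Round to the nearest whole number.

Corrected Na = measured Na + 1.6 · (glucose − 100)/100
= 124 + 1.6 · (412 − 100)/100
= 124 + 5
= 129 mEq/L

129 mEq/L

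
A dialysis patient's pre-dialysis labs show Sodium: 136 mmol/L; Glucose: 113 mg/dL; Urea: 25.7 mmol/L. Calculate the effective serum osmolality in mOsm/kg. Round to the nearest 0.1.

Effective osmolality excludes urea (freely permeant across cell membranes):
2·Na + glucose/18
= 2·136 + 113/18
= 272 + 6.28
= 278.28 mOsm/kg

278.3 mOsm/kg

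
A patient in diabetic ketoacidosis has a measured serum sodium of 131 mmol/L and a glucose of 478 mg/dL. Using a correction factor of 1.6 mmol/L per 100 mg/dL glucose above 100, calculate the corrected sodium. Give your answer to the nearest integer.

Corrected Na = measured Na + 1.6 · (glucose − 100)/100
= 131 + 1.6 · (478 − 100)/100
= 131 + 6
= 137 mmol/L

137 mmol/L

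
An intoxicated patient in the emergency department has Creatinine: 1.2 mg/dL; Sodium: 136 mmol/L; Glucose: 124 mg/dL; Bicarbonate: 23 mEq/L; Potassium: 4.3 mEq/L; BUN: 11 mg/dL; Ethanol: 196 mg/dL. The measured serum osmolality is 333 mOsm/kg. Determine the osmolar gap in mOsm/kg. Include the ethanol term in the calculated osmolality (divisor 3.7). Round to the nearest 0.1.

-2.8 mOsm/kg

Calculated osmolality = 2·Na + glucose/18 + BUN/2.8 + ethanol/3.7
= 2·136 + 124/18 + 11/2.8 + 196/3.7
= 272 + 6.89 + 3.93 + 52.97
= 335.79 mOsm/kg ≈ 335.8 mOsm/kg
Osmolar gap = measured − calculated = 333 − 335.8 = -2.8 mOsm/kg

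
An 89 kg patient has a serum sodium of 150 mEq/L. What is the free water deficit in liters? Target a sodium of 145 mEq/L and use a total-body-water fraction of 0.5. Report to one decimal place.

TBW = 0.5 · 89 = 44.5 L
Free water deficit = TBW · (Na/145 − 1)
= 44.5 · (150/145 − 1)
= 44.5 · 0.0345
= 1.54 L

1.5 L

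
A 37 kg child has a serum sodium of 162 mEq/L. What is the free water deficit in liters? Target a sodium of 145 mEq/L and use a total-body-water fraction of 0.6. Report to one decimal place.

TBW = 0.6 · 37 = 22.2 L
Free water deficit = TBW · (Na/145 − 1)
= 22.2 · (162/145 − 1)
= 22.2 · 0.1172
= 2.6 L

2.6 L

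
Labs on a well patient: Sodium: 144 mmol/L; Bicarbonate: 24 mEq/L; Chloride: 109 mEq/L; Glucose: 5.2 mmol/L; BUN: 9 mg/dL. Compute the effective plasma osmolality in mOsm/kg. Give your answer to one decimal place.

Effective osmolality excludes urea (freely permeant across cell membranes):
2·Na + glucose
= 2·144 + 5.2
= 288 + 5.2
= 293.2 mOsm/kg

293.2 mOsm/kg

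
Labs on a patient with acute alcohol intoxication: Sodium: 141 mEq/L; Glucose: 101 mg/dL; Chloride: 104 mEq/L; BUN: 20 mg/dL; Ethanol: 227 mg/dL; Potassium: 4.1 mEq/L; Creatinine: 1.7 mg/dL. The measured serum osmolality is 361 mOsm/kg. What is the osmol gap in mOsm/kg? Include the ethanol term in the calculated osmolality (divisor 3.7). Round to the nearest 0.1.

4.9 mOsm/kg

Calculated osmolality = 2·Na + glucose/18 + BUN/2.8 + ethanol/3.7
= 2·141 + 101/18 + 20/2.8 + 227/3.7
= 282 + 5.61 + 7.14 + 61.35
= 356.1 mOsm/kg ≈ 356.1 mOsm/kg
Osmolar gap = measured − calculated = 361 − 356.1 = 4.9 mOsm/kg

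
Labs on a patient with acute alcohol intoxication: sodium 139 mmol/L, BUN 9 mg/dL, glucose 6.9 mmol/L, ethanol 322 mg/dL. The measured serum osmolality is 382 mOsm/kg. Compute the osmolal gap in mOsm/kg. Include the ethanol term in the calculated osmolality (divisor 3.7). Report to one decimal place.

Calculated osmolality = 2·Na + glucose + BUN/2.8 + ethanol/3.7
= 2·139 + 6.9 + 9/2.8 + 322/3.7
= 278 + 6.90 + 3.21 + 87.03
= 375.14 mOsm/kg ≈ 375.1 mOsm/kg
Osmolar gap = measured − calculated = 382 − 375.1 = 6.9 mOsm/kg

6.9 mOsm/kg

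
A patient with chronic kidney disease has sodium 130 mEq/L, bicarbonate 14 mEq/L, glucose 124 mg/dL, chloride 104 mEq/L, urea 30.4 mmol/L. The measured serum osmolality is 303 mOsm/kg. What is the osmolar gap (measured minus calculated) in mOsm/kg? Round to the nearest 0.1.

5.7 mOsm/kg

Calculated osmolality = 2·Na + glucose/18 + urea
= 2·130 + 124/18 + 30.4
= 260 + 6.89 + 30.40
= 297.29 mOsm/kg ≈ 297.3 mOsm/kg
Osmolar gap = measured − calculated = 303 − 297.3 = 5.7 mOsm/kg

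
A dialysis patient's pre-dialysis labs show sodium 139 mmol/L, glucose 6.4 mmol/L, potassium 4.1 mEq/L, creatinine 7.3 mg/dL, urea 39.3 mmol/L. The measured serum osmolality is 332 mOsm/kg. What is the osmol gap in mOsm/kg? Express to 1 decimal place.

8.3 mOsm/kg

Calculated osmolality = 2·Na + glucose + urea
= 2·139 + 6.4 + 39.3
= 278 + 6.40 + 39.30
= 323.7 mOsm/kg ≈ 323.7 mOsm/kg
Osmolar gap = measured − calculated = 332 − 323.7 = 8.3 mOsm/kg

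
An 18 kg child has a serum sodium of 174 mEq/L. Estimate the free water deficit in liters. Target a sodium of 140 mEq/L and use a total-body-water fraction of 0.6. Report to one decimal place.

2.6 L

TBW = 0.6 · 18 = 10.8 L
Free water deficit = TBW · (Na/140 − 1)
= 10.8 · (174/140 − 1)
= 10.8 · 0.2429
= 2.62 L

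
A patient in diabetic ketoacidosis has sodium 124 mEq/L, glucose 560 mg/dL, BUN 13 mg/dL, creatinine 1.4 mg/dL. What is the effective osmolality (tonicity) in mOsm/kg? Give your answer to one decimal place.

279.1 mOsm/kg

Effective osmolality excludes urea (freely permeant across cell membranes):
2·Na + glucose/18
= 2·124 + 560/18
= 248 + 31.11
= 279.11 mOsm/kg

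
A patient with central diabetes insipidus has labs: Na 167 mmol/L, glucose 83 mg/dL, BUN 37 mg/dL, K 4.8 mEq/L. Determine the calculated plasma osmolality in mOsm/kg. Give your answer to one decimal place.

Calculated osmolality = 2·Na + glucose/18 + BUN/2.8
= 2·167 + 83/18 + 37/2.8
= 334 + 4.61 + 13.21
= 351.82 mOsm/kg

351.8 mOsm/kg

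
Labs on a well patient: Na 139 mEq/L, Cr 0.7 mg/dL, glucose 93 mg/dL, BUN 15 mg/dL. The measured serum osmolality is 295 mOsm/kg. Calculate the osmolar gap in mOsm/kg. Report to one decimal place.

Calculated osmolality = 2·Na + glucose/18 + BUN/2.8
= 2·139 + 93/18 + 15/2.8
= 278 + 5.17 + 5.36
= 288.53 mOsm/kg ≈ 288.5 mOsm/kg
Osmolar gap = measured − calculated = 295 − 288.5 = 6.5 mOsm/kg

6.5 mOsm/kg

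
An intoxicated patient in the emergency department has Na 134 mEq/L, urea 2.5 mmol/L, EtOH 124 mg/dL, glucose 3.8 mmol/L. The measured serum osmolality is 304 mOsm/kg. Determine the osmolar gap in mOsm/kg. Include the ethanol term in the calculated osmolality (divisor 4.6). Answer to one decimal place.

Calculated osmolality = 2·Na + glucose + urea + ethanol/4.6
= 2·134 + 3.8 + 2.5 + 124/4.6
= 268 + 3.80 + 2.50 + 26.96
= 301.26 mOsm/kg ≈ 301.3 mOsm/kg
Osmolar gap = measured − calculated = 304 − 301.3 = 2.7 mOsm/kg

2.7 mOsm/kg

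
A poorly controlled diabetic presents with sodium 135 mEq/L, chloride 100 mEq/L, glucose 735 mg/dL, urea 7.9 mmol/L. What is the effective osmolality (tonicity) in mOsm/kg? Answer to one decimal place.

310.8 mOsm/kg

Effective osmolality excludes urea (freely permeant across cell membranes):
2·Na + glucose/18
= 2·135 + 735/18
= 270 + 40.83
= 310.83 mOsm/kg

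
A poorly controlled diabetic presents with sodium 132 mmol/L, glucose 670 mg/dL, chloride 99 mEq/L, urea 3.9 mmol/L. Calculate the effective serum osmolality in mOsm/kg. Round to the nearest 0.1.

301.2 mOsm/kg

Effective osmolality excludes urea (freely permeant across cell membranes):
2·Na + glucose/18
= 2·132 + 670/18
= 264 + 37.22
= 301.22 mOsm/kg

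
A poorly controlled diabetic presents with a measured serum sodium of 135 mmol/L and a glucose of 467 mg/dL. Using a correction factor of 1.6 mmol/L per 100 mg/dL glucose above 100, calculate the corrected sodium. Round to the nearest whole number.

Corrected Na = measured Na + 1.6 · (glucose − 100)/100
= 135 + 1.6 · (467 − 100)/100
= 135 + 5.9
= 140.9 mmol/L

141 mmol/L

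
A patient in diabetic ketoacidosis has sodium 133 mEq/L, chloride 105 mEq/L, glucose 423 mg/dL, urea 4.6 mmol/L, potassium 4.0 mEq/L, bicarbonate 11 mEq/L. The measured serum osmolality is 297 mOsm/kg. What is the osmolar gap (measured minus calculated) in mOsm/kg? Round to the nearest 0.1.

Calculated osmolality = 2·Na + glucose/18 + urea
= 2·133 + 423/18 + 4.6
= 266 + 23.50 + 4.60
= 294.1 mOsm/kg ≈ 294.1 mOsm/kg
Osmolar gap = measured − calculated = 297 − 294.1 = 2.9 mOsm/kg

2.9 mOsm/kg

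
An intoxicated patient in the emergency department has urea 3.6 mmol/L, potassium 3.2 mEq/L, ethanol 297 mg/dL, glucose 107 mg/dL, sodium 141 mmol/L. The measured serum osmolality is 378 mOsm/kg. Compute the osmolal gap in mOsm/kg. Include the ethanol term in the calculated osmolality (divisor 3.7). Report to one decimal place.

Calculated osmolality = 2·Na + glucose/18 + urea + ethanol/3.7
= 2·141 + 107/18 + 3.6 + 297/3.7
= 282 + 5.94 + 3.60 + 80.27
= 371.81 mOsm/kg ≈ 371.8 mOsm/kg
Osmolar gap = measured − calculated = 378 − 371.8 = 6.2 mOsm/kg

6.2 mOsm/kg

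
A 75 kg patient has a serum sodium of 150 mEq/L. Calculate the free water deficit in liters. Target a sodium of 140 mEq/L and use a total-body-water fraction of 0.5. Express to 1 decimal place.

2.7 L

TBW = 0.5 · 75 = 37.5 L
Free water deficit = TBW · (Na/140 − 1)
= 37.5 · (150/140 − 1)
= 37.5 · 0.0714
= 2.68 L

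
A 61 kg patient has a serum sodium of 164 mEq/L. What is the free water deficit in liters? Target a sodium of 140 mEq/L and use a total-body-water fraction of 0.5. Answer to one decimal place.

TBW = 0.5 · 61 = 30.5 L
Free water deficit = TBW · (Na/140 − 1)
= 30.5 · (164/140 − 1)
= 30.5 · 0.1714
= 5.23 L

5.2 L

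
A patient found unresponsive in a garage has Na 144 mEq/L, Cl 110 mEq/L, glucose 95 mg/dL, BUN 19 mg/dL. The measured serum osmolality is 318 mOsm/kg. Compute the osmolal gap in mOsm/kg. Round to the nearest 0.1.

17.9 mOsm/kg

Calculated osmolality = 2·Na + glucose/18 + BUN/2.8
= 2·144 + 95/18 + 19/2.8
= 288 + 5.28 + 6.79
= 300.07 mOsm/kg ≈ 300.1 mOsm/kg
Osmolar gap = measured − calculated = 318 − 300.1 = 17.9 mOsm/kg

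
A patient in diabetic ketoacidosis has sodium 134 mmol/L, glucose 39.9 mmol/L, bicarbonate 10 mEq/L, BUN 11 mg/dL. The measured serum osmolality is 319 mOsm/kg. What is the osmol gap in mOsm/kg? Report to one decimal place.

7.2 mOsm/kg

Calculated osmolality = 2·Na + glucose + BUN/2.8
= 2·134 + 39.9 + 11/2.8
= 268 + 39.90 + 3.93
= 311.83 mOsm/kg ≈ 311.8 mOsm/kg
Osmolar gap = measured − calculated = 319 − 311.8 = 7.2 mOsm/kg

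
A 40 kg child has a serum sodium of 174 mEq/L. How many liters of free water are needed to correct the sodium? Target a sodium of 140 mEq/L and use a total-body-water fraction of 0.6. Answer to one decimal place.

TBW = 0.6 · 40 = 24 L
Free water deficit = TBW · (Na/140 − 1)
= 24 · (174/140 − 1)
= 24 · 0.2429
= 5.83 L

5.8 L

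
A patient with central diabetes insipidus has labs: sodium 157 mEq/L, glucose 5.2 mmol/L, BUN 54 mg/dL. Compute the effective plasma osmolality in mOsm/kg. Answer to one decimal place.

Effective osmolality excludes urea (freely permeant across cell membranes):
2·Na + glucose
= 2·157 + 5.2
= 314 + 5.2
= 319.2 mOsm/kg

319.2 mOsm/kg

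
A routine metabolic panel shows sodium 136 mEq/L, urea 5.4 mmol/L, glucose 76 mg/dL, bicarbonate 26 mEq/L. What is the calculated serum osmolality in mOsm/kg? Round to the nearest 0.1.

Calculated osmolality = 2·Na + glucose/18 + urea
= 2·136 + 76/18 + 5.4
= 272 + 4.22 + 5.40
= 281.62 mOsm/kg

281.6 mOsm/kg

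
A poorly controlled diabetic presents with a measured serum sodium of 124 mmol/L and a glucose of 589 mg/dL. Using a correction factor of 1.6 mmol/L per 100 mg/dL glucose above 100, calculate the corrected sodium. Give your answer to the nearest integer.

132 mmol/L

Corrected Na = measured Na + 1.6 · (glucose − 100)/100
= 124 + 1.6 · (589 − 100)/100
= 124 + 7.8
= 131.8 mmol/L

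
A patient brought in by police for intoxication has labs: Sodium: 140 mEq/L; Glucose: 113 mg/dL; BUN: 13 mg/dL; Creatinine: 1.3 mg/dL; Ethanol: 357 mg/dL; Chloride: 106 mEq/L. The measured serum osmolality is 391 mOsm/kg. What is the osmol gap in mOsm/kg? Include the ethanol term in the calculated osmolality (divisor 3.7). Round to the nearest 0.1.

3.6 mOsm/kg

Calculated osmolality = 2·Na + glucose/18 + BUN/2.8 + ethanol/3.7
= 2·140 + 113/18 + 13/2.8 + 357/3.7
= 280 + 6.28 + 4.64 + 96.49
= 387.41 mOsm/kg ≈ 387.4 mOsm/kg
Osmolar gap = measured − calculated = 391 − 387.4 = 3.6 mOsm/kg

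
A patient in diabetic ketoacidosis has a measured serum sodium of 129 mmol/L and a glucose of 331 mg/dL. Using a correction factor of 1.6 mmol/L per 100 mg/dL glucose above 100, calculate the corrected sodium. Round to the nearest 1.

133 mmol/L

Corrected Na = measured Na + 1.6 · (glucose − 100)/100
= 129 + 1.6 · (331 − 100)/100
= 129 + 3.7
= 132.7 mmol/L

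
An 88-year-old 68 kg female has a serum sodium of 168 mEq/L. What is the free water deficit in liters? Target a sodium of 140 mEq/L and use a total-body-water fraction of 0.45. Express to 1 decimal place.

6.1 L

TBW = 0.45 · 68 = 30.6 L
Free water deficit = TBW · (Na/140 − 1)
= 30.6 · (168/140 − 1)
= 30.6 · 0.2
= 6.12 L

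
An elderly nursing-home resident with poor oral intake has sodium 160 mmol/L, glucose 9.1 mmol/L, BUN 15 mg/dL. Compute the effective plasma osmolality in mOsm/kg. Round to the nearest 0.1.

Effective osmolality excludes urea (freely permeant across cell membranes):
2·Na + glucose
= 2·160 + 9.1
= 320 + 9.1
= 329.1 mOsm/kg

329.1 mOsm/kg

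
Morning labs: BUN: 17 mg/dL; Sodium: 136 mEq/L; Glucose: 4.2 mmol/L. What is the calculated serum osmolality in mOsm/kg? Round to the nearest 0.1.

Calculated osmolality = 2·Na + glucose + BUN/2.8
= 2·136 + 4.2 + 17/2.8
= 272 + 4.20 + 6.07
= 282.27 mOsm/kg

282.3 mOsm/kg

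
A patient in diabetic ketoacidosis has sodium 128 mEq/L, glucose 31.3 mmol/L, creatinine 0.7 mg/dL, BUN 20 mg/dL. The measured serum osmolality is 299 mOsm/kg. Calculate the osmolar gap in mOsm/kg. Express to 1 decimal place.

Calculated osmolality = 2·Na + glucose + BUN/2.8
= 2·128 + 31.3 + 20/2.8
= 256 + 31.30 + 7.14
= 294.44 mOsm/kg ≈ 294.4 mOsm/kg
Osmolar gap = measured − calculated = 299 − 294.4 = 4.6 mOsm/kg

4.6 mOsm/kg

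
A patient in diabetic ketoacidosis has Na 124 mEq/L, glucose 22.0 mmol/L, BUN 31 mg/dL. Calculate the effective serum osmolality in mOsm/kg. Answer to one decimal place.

270.0 mOsm/kg

Effective osmolality excludes urea (freely permeant across cell membranes):
2·Na + glucose
= 2·124 + 22
= 248 + 22
= 270 mOsm/kg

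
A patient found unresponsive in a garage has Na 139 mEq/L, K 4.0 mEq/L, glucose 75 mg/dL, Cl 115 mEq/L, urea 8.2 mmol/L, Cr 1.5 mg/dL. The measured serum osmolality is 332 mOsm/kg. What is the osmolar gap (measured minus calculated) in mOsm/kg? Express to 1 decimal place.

Calculated osmolality = 2·Na + glucose/18 + urea
= 2·139 + 75/18 + 8.2
= 278 + 4.17 + 8.20
= 290.37 mOsm/kg ≈ 290.4 mOsm/kg
Osmolar gap = measured − calculated = 332 − 290.4 = 41.6 mOsm/kg

41.6 mOsm/kg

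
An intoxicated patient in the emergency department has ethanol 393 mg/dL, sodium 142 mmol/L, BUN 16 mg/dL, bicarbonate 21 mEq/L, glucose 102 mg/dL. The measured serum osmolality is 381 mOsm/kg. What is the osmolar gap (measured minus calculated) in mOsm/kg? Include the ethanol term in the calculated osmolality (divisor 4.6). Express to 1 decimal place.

0.2 mOsm/kg

Calculated osmolality = 2·Na + glucose/18 + BUN/2.8 + ethanol/4.6
= 2·142 + 102/18 + 16/2.8 + 393/4.6
= 284 + 5.67 + 5.71 + 85.43
= 380.81 mOsm/kg ≈ 380.8 mOsm/kg
Osmolar gap = measured − calculated = 381 − 380.8 = 0.2 mOsm/kg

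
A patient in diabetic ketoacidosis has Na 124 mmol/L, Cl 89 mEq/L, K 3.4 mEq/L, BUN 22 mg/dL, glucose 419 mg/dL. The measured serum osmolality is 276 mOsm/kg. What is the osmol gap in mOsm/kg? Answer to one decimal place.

-3.1 mOsm/kg

Calculated osmolality = 2·Na + glucose/18 + BUN/2.8
= 2·124 + 419/18 + 22/2.8
= 248 + 23.28 + 7.86
= 279.14 mOsm/kg ≈ 279.1 mOsm/kg
Osmolar gap = measured − calculated = 276 − 279.1 = -3.1 mOsm/kg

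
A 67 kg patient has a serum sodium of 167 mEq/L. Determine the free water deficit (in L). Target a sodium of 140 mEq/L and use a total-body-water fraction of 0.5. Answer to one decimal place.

TBW = 0.5 · 67 = 33.5 L
Free water deficit = TBW · (Na/140 − 1)
= 33.5 · (167/140 − 1)
= 33.5 · 0.1929
= 6.46 L

6.5 L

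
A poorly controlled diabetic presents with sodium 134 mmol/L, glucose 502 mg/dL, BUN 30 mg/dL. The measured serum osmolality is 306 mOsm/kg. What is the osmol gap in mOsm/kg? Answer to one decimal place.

-0.6 mOsm/kg

Calculated osmolality = 2·Na + glucose/18 + BUN/2.8
= 2·134 + 502/18 + 30/2.8
= 268 + 27.89 + 10.71
= 306.6 mOsm/kg ≈ 306.6 mOsm/kg
Osmolar gap = measured − calculated = 306 − 306.6 = -0.6 mOsm/kg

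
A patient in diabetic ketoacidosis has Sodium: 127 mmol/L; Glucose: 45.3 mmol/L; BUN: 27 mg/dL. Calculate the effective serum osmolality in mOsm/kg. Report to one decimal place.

299.3 mOsm/kg

Effective osmolality excludes urea (freely permeant across cell membranes):
2·Na + glucose
= 2·127 + 45.3
= 254 + 45.3
= 299.3 mOsm/kg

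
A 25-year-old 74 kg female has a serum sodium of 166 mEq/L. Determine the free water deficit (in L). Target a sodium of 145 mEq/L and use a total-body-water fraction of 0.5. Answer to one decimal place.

TBW = 0.5 · 74 = 37 L
Free water deficit = TBW · (Na/145 − 1)
= 37 · (166/145 − 1)
= 37 · 0.1448
= 5.36 L

5.4 L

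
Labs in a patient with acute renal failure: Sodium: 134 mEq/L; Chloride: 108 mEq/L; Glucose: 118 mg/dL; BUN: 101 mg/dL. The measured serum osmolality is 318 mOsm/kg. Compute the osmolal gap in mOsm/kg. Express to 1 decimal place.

7.4 mOsm/kg

Calculated osmolality = 2·Na + glucose/18 + BUN/2.8
= 2·134 + 118/18 + 101/2.8
= 268 + 6.56 + 36.07
= 310.63 mOsm/kg ≈ 310.6 mOsm/kg
Osmolar gap = measured − calculated = 318 − 310.6 = 7.4 mOsm/kg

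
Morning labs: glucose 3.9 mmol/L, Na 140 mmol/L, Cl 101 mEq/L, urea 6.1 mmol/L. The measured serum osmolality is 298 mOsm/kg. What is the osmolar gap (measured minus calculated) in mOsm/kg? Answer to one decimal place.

Calculated osmolality = 2·Na + glucose + urea
= 2·140 + 3.9 + 6.1
= 280 + 3.90 + 6.10
= 290 mOsm/kg ≈ 290.0 mOsm/kg
Osmolar gap = measured − calculated = 298 − 290.0 = 8.0 mOsm/kg

8.0 mOsm/kg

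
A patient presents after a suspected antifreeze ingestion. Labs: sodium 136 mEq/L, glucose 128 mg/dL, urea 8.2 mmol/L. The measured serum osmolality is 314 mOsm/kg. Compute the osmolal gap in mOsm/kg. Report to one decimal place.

Calculated osmolality = 2·Na + glucose/18 + urea
= 2·136 + 128/18 + 8.2
= 272 + 7.11 + 8.20
= 287.31 mOsm/kg ≈ 287.3 mOsm/kg
Osmolar gap = measured − calculated = 314 − 287.3 = 26.7 mOsm/kg

26.7 mOsm/kg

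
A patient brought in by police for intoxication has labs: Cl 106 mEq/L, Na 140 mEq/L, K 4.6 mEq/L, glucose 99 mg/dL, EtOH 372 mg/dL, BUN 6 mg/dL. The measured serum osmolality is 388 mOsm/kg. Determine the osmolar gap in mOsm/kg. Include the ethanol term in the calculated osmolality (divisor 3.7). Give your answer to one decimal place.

-0.2 mOsm/kg

Calculated osmolality = 2·Na + glucose/18 + BUN/2.8 + ethanol/3.7
= 2·140 + 99/18 + 6/2.8 + 372/3.7
= 280 + 5.50 + 2.14 + 100.54
= 388.18 mOsm/kg ≈ 388.2 mOsm/kg
Osmolar gap = measured − calculated = 388 − 388.2 = -0.2 mOsm/kg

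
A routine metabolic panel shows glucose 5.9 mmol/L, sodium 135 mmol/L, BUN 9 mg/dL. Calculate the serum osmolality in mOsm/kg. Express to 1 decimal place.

279.1 mOsm/kg

Calculated osmolality = 2·Na + glucose + BUN/2.8
= 2·135 + 5.9 + 9/2.8
= 270 + 5.90 + 3.21
= 279.11 mOsm/kg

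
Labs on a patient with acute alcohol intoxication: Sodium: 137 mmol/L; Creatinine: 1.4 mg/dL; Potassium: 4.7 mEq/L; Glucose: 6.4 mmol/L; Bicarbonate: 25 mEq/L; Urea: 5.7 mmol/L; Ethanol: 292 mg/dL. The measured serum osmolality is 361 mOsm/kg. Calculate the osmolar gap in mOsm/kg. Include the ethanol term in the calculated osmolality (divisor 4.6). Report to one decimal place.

Calculated osmolality = 2·Na + glucose + urea + ethanol/4.6
= 2·137 + 6.4 + 5.7 + 292/4.6
= 274 + 6.40 + 5.70 + 63.48
= 349.58 mOsm/kg ≈ 349.6 mOsm/kg
Osmolar gap = measured − calculated = 361 − 349.6 = 11.4 mOsm/kg

11.4 mOsm/kg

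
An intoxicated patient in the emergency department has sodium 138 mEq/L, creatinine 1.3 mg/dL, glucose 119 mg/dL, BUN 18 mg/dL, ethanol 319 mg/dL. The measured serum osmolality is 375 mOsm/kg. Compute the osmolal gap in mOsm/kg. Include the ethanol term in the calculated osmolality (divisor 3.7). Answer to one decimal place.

-0.3 mOsm/kg

Calculated osmolality = 2·Na + glucose/18 + BUN/2.8 + ethanol/3.7
= 2·138 + 119/18 + 18/2.8 + 319/3.7
= 276 + 6.61 + 6.43 + 86.22
= 375.26 mOsm/kg ≈ 375.3 mOsm/kg
Osmolar gap = measured − calculated = 375 − 375.3 = -0.3 mOsm/kg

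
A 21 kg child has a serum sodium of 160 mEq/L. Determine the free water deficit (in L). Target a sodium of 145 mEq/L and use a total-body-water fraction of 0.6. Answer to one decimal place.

1.3 L

TBW = 0.6 · 21 = 12.6 L
Free water deficit = TBW · (Na/145 − 1)
= 12.6 · (160/145 − 1)
= 12.6 · 0.1034
= 1.3 L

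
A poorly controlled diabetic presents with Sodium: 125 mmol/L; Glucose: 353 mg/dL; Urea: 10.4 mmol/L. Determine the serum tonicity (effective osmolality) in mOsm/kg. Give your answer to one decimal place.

Effective osmolality excludes urea (freely permeant across cell membranes):
2·Na + glucose/18
= 2·125 + 353/18
= 250 + 19.61
= 269.61 mOsm/kg

269.6 mOsm/kg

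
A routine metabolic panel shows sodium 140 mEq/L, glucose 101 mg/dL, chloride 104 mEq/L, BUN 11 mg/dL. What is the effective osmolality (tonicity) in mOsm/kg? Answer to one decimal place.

285.6 mOsm/kg

Effective osmolality excludes urea (freely permeant across cell membranes):
2·Na + glucose/18
= 2·140 + 101/18
= 280 + 5.61
= 285.61 mOsm/kg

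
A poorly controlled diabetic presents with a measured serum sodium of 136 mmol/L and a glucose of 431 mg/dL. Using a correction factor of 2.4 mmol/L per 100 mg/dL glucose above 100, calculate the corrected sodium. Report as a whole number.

Corrected Na = measured Na + 2.4 · (glucose − 100)/100
= 136 + 2.4 · (431 − 100)/100
= 136 + 7.9
= 143.9 mmol/L

144 mmol/L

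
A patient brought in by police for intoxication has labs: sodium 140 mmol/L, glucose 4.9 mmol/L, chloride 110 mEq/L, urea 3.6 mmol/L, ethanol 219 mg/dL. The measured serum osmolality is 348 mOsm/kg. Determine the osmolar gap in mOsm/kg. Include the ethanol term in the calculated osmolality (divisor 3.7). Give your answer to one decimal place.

Calculated osmolality = 2·Na + glucose + urea + ethanol/3.7
= 2·140 + 4.9 + 3.6 + 219/3.7
= 280 + 4.90 + 3.60 + 59.19
= 347.69 mOsm/kg ≈ 347.7 mOsm/kg
Osmolar gap = measured − calculated = 348 − 347.7 = 0.3 mOsm/kg

0.3 mOsm/kg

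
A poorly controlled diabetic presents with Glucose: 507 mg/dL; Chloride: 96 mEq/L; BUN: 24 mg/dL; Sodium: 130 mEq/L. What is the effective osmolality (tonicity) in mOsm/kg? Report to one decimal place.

288.2 mOsm/kg

Effective osmolality excludes urea (freely permeant across cell membranes):
2·Na + glucose/18
= 2·130 + 507/18
= 260 + 28.17
= 288.17 mOsm/kg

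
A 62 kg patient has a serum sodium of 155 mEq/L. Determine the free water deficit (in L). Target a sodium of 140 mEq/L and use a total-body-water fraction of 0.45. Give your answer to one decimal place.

TBW = 0.45 · 62 = 27.9 L
Free water deficit = TBW · (Na/140 − 1)
= 27.9 · (155/140 − 1)
= 27.9 · 0.1071
= 2.99 L

3.0 L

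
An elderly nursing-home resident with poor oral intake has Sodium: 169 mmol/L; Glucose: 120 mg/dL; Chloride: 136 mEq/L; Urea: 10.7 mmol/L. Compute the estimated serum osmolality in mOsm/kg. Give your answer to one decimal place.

355.4 mOsm/kg

Calculated osmolality = 2·Na + glucose/18 + urea
= 2·169 + 120/18 + 10.7
= 338 + 6.67 + 10.70
= 355.37 mOsm/kg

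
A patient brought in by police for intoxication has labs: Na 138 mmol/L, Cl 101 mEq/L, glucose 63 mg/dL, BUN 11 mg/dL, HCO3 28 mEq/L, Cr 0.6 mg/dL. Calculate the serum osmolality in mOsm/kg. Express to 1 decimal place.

283.4 mOsm/kg

Calculated osmolality = 2·Na + glucose/18 + BUN/2.8
= 2·138 + 63/18 + 11/2.8
= 276 + 3.50 + 3.93
= 283.43 mOsm/kg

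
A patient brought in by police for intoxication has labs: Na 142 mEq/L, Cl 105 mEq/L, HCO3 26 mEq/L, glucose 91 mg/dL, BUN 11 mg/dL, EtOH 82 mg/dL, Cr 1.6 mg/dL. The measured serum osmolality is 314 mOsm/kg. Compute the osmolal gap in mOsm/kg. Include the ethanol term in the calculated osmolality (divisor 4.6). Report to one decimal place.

3.2 mOsm/kg

Calculated osmolality = 2·Na + glucose/18 + BUN/2.8 + ethanol/4.6
= 2·142 + 91/18 + 11/2.8 + 82/4.6
= 284 + 5.06 + 3.93 + 17.83
= 310.82 mOsm/kg ≈ 310.8 mOsm/kg
Osmolar gap = measured − calculated = 314 − 310.8 = 3.2 mOsm/kg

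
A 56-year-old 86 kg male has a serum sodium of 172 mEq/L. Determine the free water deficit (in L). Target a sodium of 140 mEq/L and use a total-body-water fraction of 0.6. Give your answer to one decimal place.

11.8 L

TBW = 0.6 · 86 = 51.6 L
Free water deficit = TBW · (Na/140 − 1)
= 51.6 · (172/140 − 1)
= 51.6 · 0.2286
= 11.8 L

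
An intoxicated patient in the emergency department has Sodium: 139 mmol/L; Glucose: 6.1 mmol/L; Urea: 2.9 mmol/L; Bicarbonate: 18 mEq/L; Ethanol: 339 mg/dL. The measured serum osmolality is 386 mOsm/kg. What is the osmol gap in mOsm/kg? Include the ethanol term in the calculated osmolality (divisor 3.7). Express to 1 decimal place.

7.4 mOsm/kg

Calculated osmolality = 2·Na + glucose + urea + ethanol/3.7
= 2·139 + 6.1 + 2.9 + 339/3.7
= 278 + 6.10 + 2.90 + 91.62
= 378.62 mOsm/kg ≈ 378.6 mOsm/kg
Osmolar gap = measured − calculated = 386 − 378.6 = 7.4 mOsm/kg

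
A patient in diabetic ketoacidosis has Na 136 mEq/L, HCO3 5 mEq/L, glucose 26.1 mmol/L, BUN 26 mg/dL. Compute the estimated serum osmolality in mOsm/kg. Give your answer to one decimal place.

Calculated osmolality = 2·Na + glucose + BUN/2.8
= 2·136 + 26.1 + 26/2.8
= 272 + 26.10 + 9.29
= 307.39 mOsm/kg

307.4 mOsm/kg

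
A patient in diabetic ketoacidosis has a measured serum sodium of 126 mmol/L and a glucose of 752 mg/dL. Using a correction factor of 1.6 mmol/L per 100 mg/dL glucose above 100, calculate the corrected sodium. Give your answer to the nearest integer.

136 mmol/L

Corrected Na = measured Na + 1.6 · (glucose − 100)/100
= 126 + 1.6 · (752 − 100)/100
= 126 + 10.4
= 136.4 mmol/L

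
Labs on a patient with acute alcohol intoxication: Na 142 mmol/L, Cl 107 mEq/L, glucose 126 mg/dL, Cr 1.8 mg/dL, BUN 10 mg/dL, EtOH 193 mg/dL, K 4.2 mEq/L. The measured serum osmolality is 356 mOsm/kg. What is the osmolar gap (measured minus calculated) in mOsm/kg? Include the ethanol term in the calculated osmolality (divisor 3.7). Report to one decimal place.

9.3 mOsm/kg

Calculated osmolality = 2·Na + glucose/18 + BUN/2.8 + ethanol/3.7
= 2·142 + 126/18 + 10/2.8 + 193/3.7
= 284 + 7 + 3.57 + 52.16
= 346.73 mOsm/kg ≈ 346.7 mOsm/kg
Osmolar gap = measured − calculated = 356 − 346.7 = 9.3 mOsm/kg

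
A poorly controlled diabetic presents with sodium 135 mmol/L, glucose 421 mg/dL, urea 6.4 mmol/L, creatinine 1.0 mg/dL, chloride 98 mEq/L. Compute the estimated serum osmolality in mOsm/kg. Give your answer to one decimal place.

Calculated osmolality = 2·Na + glucose/18 + urea
= 2·135 + 421/18 + 6.4
= 270 + 23.39 + 6.40
= 299.79 mOsm/kg

299.8 mOsm/kg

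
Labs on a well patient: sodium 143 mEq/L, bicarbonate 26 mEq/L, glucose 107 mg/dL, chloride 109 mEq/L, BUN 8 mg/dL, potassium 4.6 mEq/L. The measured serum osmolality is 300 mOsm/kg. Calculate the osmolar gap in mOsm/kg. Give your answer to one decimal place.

5.2 mOsm/kg

Calculated osmolality = 2·Na + glucose/18 + BUN/2.8
= 2·143 + 107/18 + 8/2.8
= 286 + 5.94 + 2.86
= 294.8 mOsm/kg ≈ 294.8 mOsm/kg
Osmolar gap = measured − calculated = 300 − 294.8 = 5.2 mOsm/kg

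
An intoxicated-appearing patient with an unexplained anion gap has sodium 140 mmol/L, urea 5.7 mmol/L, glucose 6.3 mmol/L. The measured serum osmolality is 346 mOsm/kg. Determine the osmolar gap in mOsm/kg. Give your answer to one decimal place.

54.0 mOsm/kg

Calculated osmolality = 2·Na + glucose + urea
= 2·140 + 6.3 + 5.7
= 280 + 6.30 + 5.70
= 292 mOsm/kg ≈ 292.0 mOsm/kg
Osmolar gap = measured − calculated = 346 − 292.0 = 54.0 mOsm/kg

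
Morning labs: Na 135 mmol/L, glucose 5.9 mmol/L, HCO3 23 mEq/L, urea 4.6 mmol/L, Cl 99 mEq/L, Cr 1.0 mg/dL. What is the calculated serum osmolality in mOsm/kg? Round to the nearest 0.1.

Calculated osmolality = 2·Na + glucose + urea
= 2·135 + 5.9 + 4.6
= 270 + 5.90 + 4.60
= 280.5 mOsm/kg

280.5 mOsm/kg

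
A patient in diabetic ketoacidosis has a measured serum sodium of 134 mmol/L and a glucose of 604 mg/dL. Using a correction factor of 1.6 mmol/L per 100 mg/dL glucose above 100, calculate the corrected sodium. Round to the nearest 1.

Corrected Na = measured Na + 1.6 · (glucose − 100)/100
= 134 + 1.6 · (604 − 100)/100
= 134 + 8.1
= 142.1 mmol/L

142 mmol/L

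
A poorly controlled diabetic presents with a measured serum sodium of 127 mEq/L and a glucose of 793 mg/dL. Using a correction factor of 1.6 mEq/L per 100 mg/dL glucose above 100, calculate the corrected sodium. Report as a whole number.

Corrected Na = measured Na + 1.6 · (glucose − 100)/100
= 127 + 1.6 · (793 − 100)/100
= 127 + 11.1
= 138.1 mEq/L

138 mEq/L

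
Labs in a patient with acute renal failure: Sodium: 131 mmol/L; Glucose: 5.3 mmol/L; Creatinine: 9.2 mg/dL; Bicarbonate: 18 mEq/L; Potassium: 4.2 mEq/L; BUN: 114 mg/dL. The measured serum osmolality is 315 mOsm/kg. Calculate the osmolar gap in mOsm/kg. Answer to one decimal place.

7.0 mOsm/kg

Calculated osmolality = 2·Na + glucose + BUN/2.8
= 2·131 + 5.3 + 114/2.8
= 262 + 5.30 + 40.71
= 308.01 mOsm/kg ≈ 308.0 mOsm/kg
Osmolar gap = measured − calculated = 315 − 308.0 = 7.0 mOsm/kg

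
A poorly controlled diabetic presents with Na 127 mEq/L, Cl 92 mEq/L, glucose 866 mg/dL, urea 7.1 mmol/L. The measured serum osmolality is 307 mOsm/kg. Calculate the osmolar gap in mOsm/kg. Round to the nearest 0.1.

Calculated osmolality = 2·Na + glucose/18 + urea
= 2·127 + 866/18 + 7.1
= 254 + 48.11 + 7.10
= 309.21 mOsm/kg ≈ 309.2 mOsm/kg
Osmolar gap = measured − calculated = 307 − 309.2 = -2.2 mOsm/kg

-2.2 mOsm/kg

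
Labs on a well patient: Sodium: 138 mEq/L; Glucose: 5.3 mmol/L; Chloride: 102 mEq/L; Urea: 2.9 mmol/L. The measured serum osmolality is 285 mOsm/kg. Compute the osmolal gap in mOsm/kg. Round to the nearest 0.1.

0.8 mOsm/kg

Calculated osmolality = 2·Na + glucose + urea
= 2·138 + 5.3 + 2.9
= 276 + 5.30 + 2.90
= 284.2 mOsm/kg ≈ 284.2 mOsm/kg
Osmolar gap = measured − calculated = 285 − 284.2 = 0.8 mOsm/kg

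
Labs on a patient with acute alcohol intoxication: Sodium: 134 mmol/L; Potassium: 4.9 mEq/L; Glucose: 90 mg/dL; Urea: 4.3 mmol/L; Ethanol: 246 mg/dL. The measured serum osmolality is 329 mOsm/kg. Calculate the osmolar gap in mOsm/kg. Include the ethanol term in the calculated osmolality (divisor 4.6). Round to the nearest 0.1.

Calculated osmolality = 2·Na + glucose/18 + urea + ethanol/4.6
= 2·134 + 90/18 + 4.3 + 246/4.6
= 268 + 5 + 4.30 + 53.48
= 330.78 mOsm/kg ≈ 330.8 mOsm/kg
Osmolar gap = measured − calculated = 329 − 330.8 = -1.8 mOsm/kg

-1.8 mOsm/kg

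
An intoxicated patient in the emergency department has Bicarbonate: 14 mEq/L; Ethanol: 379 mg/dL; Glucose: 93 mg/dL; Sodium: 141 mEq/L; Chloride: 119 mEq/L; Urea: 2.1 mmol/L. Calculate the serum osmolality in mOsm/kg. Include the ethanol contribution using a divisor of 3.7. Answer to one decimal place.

391.7 mOsm/kg

Calculated osmolality = 2·Na + glucose/18 + urea + ethanol/3.7
= 2·141 + 93/18 + 2.1 + 379/3.7
= 282 + 5.17 + 2.10 + 102.43
= 391.7 mOsm/kg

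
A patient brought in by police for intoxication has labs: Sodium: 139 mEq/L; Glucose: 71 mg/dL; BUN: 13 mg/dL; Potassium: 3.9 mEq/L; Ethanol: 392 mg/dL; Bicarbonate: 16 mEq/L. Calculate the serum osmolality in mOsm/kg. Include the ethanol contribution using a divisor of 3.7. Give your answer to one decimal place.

392.5 mOsm/kg

Calculated osmolality = 2·Na + glucose/18 + BUN/2.8 + ethanol/3.7
= 2·139 + 71/18 + 13/2.8 + 392/3.7
= 278 + 3.94 + 4.64 + 105.95
= 392.53 mOsm/kg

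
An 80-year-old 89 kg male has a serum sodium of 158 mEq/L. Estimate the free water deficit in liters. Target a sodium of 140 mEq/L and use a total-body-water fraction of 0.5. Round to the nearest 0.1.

TBW = 0.5 · 89 = 44.5 L
Free water deficit = TBW · (Na/140 − 1)
= 44.5 · (158/140 − 1)
= 44.5 · 0.1286
= 5.72 L

5.7 L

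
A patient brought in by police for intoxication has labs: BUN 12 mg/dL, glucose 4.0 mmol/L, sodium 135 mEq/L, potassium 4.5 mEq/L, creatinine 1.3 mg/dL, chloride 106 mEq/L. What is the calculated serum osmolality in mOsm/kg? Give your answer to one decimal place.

Calculated osmolality = 2·Na + glucose + BUN/2.8
= 2·135 + 4 + 12/2.8
= 270 + 4 + 4.29
= 278.29 mOsm/kg

278.3 mOsm/kg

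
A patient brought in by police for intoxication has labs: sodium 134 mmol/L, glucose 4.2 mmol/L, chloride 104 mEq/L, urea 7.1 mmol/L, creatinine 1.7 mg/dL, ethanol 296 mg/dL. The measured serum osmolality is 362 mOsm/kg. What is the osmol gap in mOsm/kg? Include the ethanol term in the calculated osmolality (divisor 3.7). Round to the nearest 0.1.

Calculated osmolality = 2·Na + glucose + urea + ethanol/3.7
= 2·134 + 4.2 + 7.1 + 296/3.7
= 268 + 4.20 + 7.10 + 80
= 359.3 mOsm/kg ≈ 359.3 mOsm/kg
Osmolar gap = measured − calculated = 362 − 359.3 = 2.7 mOsm/kg

2.7 mOsm/kg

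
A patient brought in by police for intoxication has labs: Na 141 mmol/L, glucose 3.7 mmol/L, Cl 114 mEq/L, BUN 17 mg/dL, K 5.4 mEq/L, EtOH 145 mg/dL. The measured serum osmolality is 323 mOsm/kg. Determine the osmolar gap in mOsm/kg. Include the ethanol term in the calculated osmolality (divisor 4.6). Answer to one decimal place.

-0.3 mOsm/kg

Calculated osmolality = 2·Na + glucose + BUN/2.8 + ethanol/4.6
= 2·141 + 3.7 + 17/2.8 + 145/4.6
= 282 + 3.70 + 6.07 + 31.52
= 323.29 mOsm/kg ≈ 323.3 mOsm/kg
Osmolar gap = measured − calculated = 323 − 323.3 = -0.3 mOsm/kg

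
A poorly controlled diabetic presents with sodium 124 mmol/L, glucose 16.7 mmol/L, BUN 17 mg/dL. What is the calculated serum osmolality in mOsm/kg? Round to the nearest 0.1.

270.8 mOsm/kg

Calculated osmolality = 2·Na + glucose + BUN/2.8
= 2·124 + 16.7 + 17/2.8
= 248 + 16.70 + 6.07
= 270.77 mOsm/kg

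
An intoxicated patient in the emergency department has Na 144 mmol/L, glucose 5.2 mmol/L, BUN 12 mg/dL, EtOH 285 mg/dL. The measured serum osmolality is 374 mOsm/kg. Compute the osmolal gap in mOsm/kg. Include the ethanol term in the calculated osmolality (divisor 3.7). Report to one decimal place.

-0.5 mOsm/kg

Calculated osmolality = 2·Na + glucose + BUN/2.8 + ethanol/3.7
= 2·144 + 5.2 + 12/2.8 + 285/3.7
= 288 + 5.20 + 4.29 + 77.03
= 374.52 mOsm/kg ≈ 374.5 mOsm/kg
Osmolar gap = measured − calculated = 374 − 374.5 = -0.5 mOsm/kg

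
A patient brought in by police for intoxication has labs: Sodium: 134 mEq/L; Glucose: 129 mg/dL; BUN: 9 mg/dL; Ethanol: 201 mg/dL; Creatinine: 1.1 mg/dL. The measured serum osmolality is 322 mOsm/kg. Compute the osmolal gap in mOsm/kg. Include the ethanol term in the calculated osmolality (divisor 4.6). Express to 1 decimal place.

Calculated osmolality = 2·Na + glucose/18 + BUN/2.8 + ethanol/4.6
= 2·134 + 129/18 + 9/2.8 + 201/4.6
= 268 + 7.17 + 3.21 + 43.70
= 322.08 mOsm/kg ≈ 322.1 mOsm/kg
Osmolar gap = measured − calculated = 322 − 322.1 = -0.1 mOsm/kg

-0.1 mOsm/kg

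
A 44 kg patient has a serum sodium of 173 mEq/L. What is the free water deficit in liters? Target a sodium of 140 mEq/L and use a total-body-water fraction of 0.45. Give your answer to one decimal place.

4.7 L

TBW = 0.45 · 44 = 19.8 L
Free water deficit = TBW · (Na/140 − 1)
= 19.8 · (173/140 − 1)
= 19.8 · 0.2357
= 4.67 L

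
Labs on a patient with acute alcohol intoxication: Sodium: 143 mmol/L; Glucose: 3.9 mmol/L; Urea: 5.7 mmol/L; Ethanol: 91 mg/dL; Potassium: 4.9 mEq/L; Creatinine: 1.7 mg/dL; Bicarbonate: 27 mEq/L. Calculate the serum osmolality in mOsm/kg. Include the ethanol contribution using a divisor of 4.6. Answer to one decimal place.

315.4 mOsm/kg

Calculated osmolality = 2·Na + glucose + urea + ethanol/4.6
= 2·143 + 3.9 + 5.7 + 91/4.6
= 286 + 3.90 + 5.70 + 19.78
= 315.38 mOsm/kg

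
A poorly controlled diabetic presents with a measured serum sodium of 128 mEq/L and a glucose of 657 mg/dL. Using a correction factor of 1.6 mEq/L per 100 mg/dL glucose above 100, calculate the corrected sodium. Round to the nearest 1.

137 mEq/L

Corrected Na = measured Na + 1.6 · (glucose − 100)/100
= 128 + 1.6 · (657 − 100)/100
= 128 + 8.9
= 136.9 mEq/L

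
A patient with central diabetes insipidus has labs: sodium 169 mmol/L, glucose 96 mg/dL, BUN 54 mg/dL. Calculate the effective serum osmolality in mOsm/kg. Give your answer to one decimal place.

Effective osmolality excludes urea (freely permeant across cell membranes):
2·Na + glucose/18
= 2·169 + 96/18
= 338 + 5.33
= 343.33 mOsm/kg

343.3 mOsm/kg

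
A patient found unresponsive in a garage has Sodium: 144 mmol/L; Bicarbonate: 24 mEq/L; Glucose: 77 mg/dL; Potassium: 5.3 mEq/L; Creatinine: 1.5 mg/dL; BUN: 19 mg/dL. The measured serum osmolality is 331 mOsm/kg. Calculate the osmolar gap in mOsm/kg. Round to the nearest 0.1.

Calculated osmolality = 2·Na + glucose/18 + BUN/2.8
= 2·144 + 77/18 + 19/2.8
= 288 + 4.28 + 6.79
= 299.07 mOsm/kg ≈ 299.1 mOsm/kg
Osmolar gap = measured − calculated = 331 − 299.1 = 31.9 mOsm/kg

31.9 mOsm/kg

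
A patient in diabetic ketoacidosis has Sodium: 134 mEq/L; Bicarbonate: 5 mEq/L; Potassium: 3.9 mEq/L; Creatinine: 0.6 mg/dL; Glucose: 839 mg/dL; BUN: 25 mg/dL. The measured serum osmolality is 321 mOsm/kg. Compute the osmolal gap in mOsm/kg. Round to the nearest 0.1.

-2.5 mOsm/kg

Calculated osmolality = 2·Na + glucose/18 + BUN/2.8
= 2·134 + 839/18 + 25/2.8
= 268 + 46.61 + 8.93
= 323.54 mOsm/kg ≈ 323.5 mOsm/kg
Osmolar gap = measured − calculated = 321 − 323.5 = -2.5 mOsm/kg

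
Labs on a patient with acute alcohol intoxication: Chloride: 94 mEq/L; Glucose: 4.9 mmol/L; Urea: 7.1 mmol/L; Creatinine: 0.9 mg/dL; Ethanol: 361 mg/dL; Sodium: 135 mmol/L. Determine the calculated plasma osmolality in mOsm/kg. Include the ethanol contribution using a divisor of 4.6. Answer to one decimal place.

360.5 mOsm/kg

Calculated osmolality = 2·Na + glucose + urea + ethanol/4.6
= 2·135 + 4.9 + 7.1 + 361/4.6
= 270 + 4.90 + 7.10 + 78.48
= 360.48 mOsm/kg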